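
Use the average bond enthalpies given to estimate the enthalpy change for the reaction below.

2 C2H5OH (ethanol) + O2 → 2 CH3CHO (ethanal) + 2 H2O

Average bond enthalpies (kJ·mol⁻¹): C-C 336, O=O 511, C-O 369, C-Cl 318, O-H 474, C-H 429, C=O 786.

Bonds broken (reactants):
  C-C: 2 × 336 = 672
  C-H: 10 × 429 = 4290
  C-O: 2 × 369 = 738
  O-H: 2 × 474 = 948
  O=O: 1 × 511 = 511
  Σ(broken) = 7159 kJ
Bonds formed (products):
  C-C: 2 × 336 = 672
  C-H: 8 × 429 = 3432
  C=O: 2 × 786 = 1572
  O-H: 4 × 474 = 1896
  Σ(formed) = 7572 kJ
ΔH = Σ(broken) − Σ(formed) = 7159 − 7572 = −413 kJ

ΔH ≈ −413 kJ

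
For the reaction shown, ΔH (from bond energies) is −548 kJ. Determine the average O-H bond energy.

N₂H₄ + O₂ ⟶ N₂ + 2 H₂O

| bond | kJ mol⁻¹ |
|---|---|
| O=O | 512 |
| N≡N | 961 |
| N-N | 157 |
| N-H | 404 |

Let D be the O-H bond energy.
Σ(broken) = 4×404 + 1×157 + 1×512 = 2285
Σ(formed) = 1×961 + 4×D = 961 + 4D
ΔH = Σ(broken) − Σ(formed) = (2285) − (961 + 4D) = +1324 − 4D
Setting this equal to −548 kJ gives 4D = 1872, so D = 468 kJ/mol.

D(O-H) ≈ 468 kJ/mol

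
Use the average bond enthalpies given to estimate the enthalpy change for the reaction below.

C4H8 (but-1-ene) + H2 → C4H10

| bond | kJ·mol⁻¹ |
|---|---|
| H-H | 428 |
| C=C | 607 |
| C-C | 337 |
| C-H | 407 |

ΔH ≈ −116 kJ

Bonds broken (reactants):
  C-C: 2 × 337 = 674
  C-H: 8 × 407 = 3256
  C=C: 1 × 607 = 607
  H-H: 1 × 428 = 428
  Σ(broken) = 4965 kJ
Bonds formed (products):
  C-C: 3 × 337 = 1011
  C-H: 10 × 407 = 4070
  Σ(formed) = 5081 kJ
ΔH = Σ(broken) − Σ(formed) = 4965 − 5081 = −116 kJ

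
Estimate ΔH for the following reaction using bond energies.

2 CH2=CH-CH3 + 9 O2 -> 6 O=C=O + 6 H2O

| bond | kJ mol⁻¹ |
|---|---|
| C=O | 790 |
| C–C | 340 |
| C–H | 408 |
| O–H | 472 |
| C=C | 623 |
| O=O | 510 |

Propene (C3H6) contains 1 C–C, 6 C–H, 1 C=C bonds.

ΔH ≈ −3732 kJ

Bonds broken (reactants):
  C–C: 2 × 340 = 680
  C–H: 12 × 408 = 4896
  C=C: 2 × 623 = 1246
  O=O: 9 × 510 = 4590
  Σ(broken) = 11412 kJ
Bonds formed (products):
  C=O: 12 × 790 = 9480
  O–H: 12 × 472 = 5664
  Σ(formed) = 15144 kJ
ΔH = Σ(broken) − Σ(formed) = 11412 − 15144 = −3732 kJ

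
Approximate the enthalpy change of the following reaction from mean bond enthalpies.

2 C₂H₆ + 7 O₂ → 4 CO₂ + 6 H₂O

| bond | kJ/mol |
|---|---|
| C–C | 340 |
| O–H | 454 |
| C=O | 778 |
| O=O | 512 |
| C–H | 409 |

ΔH ≈ −2500 kJ

Bonds broken (reactants):
  C–C: 2 × 340 = 680
  C–H: 12 × 409 = 4908
  O=O: 7 × 512 = 3584
  Σ(broken) = 9172 kJ
Bonds formed (products):
  C=O: 8 × 778 = 6224
  O–H: 12 × 454 = 5448
  Σ(formed) = 11672 kJ
ΔH = Σ(broken) − Σ(formed) = 9172 − 11672 = −2500 kJ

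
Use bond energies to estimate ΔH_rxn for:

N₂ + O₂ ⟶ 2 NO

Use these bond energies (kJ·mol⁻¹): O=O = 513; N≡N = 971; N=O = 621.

ΔH ≈ +242 kJ

Bonds broken (reactants):
  N≡N: 1 × 971 = 971
  O=O: 1 × 513 = 513
  Σ(broken) = 1484 kJ
Bonds formed (products):
  N=O: 2 × 621 = 1242
  Σ(formed) = 1242 kJ
ΔH = Σ(broken) − Σ(formed) = 1484 − 1242 = +242 kJ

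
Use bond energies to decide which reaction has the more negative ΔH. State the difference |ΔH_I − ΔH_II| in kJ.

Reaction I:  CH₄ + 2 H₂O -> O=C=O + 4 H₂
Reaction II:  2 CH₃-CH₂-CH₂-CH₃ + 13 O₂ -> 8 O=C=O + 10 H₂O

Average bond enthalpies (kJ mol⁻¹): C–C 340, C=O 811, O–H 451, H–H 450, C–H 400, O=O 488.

Reaction II, by 5594 kJ

Reaction I:
  Bonds broken (reactants):
    C–H: 4 × 400 = 1600
    O–H: 4 × 451 = 1804
    Σ(broken) = 3404 kJ
  Bonds formed (products):
    C=O: 2 × 811 = 1622
    H–H: 4 × 450 = 1800
    Σ(formed) = 3422 kJ
  ΔH_I = 3404 − 3422 = −18 kJ
Reaction II:
  Bonds broken (reactants):
    C–C: 6 × 340 = 2040
    C–H: 20 × 400 = 8000
    O=O: 13 × 488 = 6344
    Σ(broken) = 16384 kJ
  Bonds formed (products):
    C=O: 16 × 811 = 12976
    O–H: 20 × 451 = 9020
    Σ(formed) = 21996 kJ
  ΔH_II = 16384 − 21996 = −5612 kJ
ΔH_I − ΔH_II = +5594 kJ, so reaction II has the more negative ΔH; |ΔH_I − ΔH_II| = 5594 kJ.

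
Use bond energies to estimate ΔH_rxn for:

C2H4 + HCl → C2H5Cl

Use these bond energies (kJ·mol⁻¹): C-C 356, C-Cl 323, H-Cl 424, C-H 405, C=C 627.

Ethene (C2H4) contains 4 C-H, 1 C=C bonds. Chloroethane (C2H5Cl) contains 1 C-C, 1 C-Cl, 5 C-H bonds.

Bonds broken (reactants):
  C-H: 4 × 405 = 1620
  C=C: 1 × 627 = 627
  H-Cl: 1 × 424 = 424
  Σ(broken) = 2671 kJ
Bonds formed (products):
  C-C: 1 × 356 = 356
  C-Cl: 1 × 323 = 323
  C-H: 5 × 405 = 2025
  Σ(formed) = 2704 kJ
ΔH = Σ(broken) − Σ(formed) = 2671 − 2704 = −33 kJ

ΔH ≈ −33 kJ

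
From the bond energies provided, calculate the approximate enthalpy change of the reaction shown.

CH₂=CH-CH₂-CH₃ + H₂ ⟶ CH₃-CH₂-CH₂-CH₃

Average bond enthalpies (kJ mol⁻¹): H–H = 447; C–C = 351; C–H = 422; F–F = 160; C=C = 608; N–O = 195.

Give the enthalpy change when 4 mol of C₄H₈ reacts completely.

ΔH = −560 kJ

Bonds broken (reactants):
  C–C: 2 × 351 = 702
  C–H: 8 × 422 = 3376
  C=C: 1 × 608 = 608
  H–H: 1 × 447 = 447
  Σ(broken) = 5133 kJ
Bonds formed (products):
  C–C: 3 × 351 = 1053
  C–H: 10 × 422 = 4220
  Σ(formed) = 5273 kJ
ΔH = Σ(broken) − Σ(formed) = 5133 − 5273 = −140 kJ
For 4× the reaction as written: 4 × (−140) = −560 kJ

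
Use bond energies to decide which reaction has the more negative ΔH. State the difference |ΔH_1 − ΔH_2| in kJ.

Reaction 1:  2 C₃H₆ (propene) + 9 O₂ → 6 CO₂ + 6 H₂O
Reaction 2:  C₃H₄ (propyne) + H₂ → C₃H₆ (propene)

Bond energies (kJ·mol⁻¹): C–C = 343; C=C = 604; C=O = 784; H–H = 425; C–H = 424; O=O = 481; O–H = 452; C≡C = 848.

Reaction 1, by 3342 kJ

Reaction 1:
  Bonds broken (reactants):
    C–C: 2 × 343 = 686
    C–H: 12 × 424 = 5088
    C=C: 2 × 604 = 1208
    O=O: 9 × 481 = 4329
    Σ(broken) = 11311 kJ
  Bonds formed (products):
    C=O: 12 × 784 = 9408
    O–H: 12 × 452 = 5424
    Σ(formed) = 14832 kJ
  ΔH_1 = 11311 − 14832 = −3521 kJ
Reaction 2:
  Bonds broken (reactants):
    C≡C: 1 × 848 = 848
    C–C: 1 × 343 = 343
    C–H: 4 × 424 = 1696
    H–H: 1 × 425 = 425
    Σ(broken) = 3312 kJ
  Bonds formed (products):
    C–C: 1 × 343 = 343
    C–H: 6 × 424 = 2544
    C=C: 1 × 604 = 604
    Σ(formed) = 3491 kJ
  ΔH_2 = 3312 − 3491 = −179 kJ
ΔH_1 − ΔH_2 = −3342 kJ, so reaction 1 has the more negative ΔH; |ΔH_1 − ΔH_2| = 3342 kJ.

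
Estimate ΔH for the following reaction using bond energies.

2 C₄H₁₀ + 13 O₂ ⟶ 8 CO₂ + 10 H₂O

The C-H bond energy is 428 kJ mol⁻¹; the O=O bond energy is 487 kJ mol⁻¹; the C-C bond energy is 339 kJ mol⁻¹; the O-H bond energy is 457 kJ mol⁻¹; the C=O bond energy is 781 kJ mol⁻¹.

Bonds broken (reactants):
  C-C: 6 × 339 = 2034
  C-H: 20 × 428 = 8560
  O=O: 13 × 487 = 6331
  Σ(broken) = 16925 kJ
Bonds formed (products):
  C=O: 16 × 781 = 12496
  O-H: 20 × 457 = 9140
  Σ(formed) = 21636 kJ
ΔH = Σ(broken) − Σ(formed) = 16925 − 21636 = −4711 kJ

ΔH ≈ −4711 kJ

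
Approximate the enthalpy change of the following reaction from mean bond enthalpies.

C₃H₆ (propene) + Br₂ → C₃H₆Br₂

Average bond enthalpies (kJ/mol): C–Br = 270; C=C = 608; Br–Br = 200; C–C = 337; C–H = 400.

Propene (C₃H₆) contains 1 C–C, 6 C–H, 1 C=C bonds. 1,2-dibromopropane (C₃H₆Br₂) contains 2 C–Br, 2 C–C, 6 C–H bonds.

ΔH ≈ −69 kJ

Bonds broken (reactants):
  Br–Br: 1 × 200 = 200
  C–C: 1 × 337 = 337
  C–H: 6 × 400 = 2400
  C=C: 1 × 608 = 608
  Σ(broken) = 3545 kJ
Bonds formed (products):
  C–Br: 2 × 270 = 540
  C–C: 2 × 337 = 674
  C–H: 6 × 400 = 2400
  Σ(formed) = 3614 kJ
ΔH = Σ(broken) − Σ(formed) = 3545 − 3614 = −69 kJ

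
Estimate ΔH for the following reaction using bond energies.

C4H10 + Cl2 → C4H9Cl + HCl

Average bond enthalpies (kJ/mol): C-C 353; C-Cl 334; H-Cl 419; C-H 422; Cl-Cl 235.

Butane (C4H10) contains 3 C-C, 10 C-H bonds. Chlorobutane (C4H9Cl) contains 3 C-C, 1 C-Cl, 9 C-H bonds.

Bonds broken (reactants):
  C-C: 3 × 353 = 1059
  C-H: 10 × 422 = 4220
  Cl-Cl: 1 × 235 = 235
  Σ(broken) = 5514 kJ
Bonds formed (products):
  C-C: 3 × 353 = 1059
  C-Cl: 1 × 334 = 334
  C-H: 9 × 422 = 3798
  H-Cl: 1 × 419 = 419
  Σ(formed) = 5610 kJ
ΔH = Σ(broken) − Σ(formed) = 5514 − 5610 = −96 kJ

ΔH ≈ −96 kJ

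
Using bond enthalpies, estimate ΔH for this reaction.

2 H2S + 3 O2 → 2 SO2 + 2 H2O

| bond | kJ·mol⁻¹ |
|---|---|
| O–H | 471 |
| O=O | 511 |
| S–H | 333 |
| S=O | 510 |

ΔH ≈ −1059 kJ

Bonds broken (reactants):
  O=O: 3 × 511 = 1533
  S–H: 4 × 333 = 1332
  Σ(broken) = 2865 kJ
Bonds formed (products):
  O–H: 4 × 471 = 1884
  S=O: 4 × 510 = 2040
  Σ(formed) = 3924 kJ
ΔH = Σ(broken) − Σ(formed) = 2865 − 3924 = −1059 kJ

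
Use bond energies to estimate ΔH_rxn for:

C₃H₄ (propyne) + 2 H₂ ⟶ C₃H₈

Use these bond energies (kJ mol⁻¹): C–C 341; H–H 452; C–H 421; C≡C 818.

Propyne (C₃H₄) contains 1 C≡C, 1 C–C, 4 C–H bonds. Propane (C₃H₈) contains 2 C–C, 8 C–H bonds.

Bonds broken (reactants):
  C≡C: 1 × 818 = 818
  C–C: 1 × 341 = 341
  C–H: 4 × 421 = 1684
  H–H: 2 × 452 = 904
  Σ(broken) = 3747 kJ
Bonds formed (products):
  C–C: 2 × 341 = 682
  C–H: 8 × 421 = 3368
  Σ(formed) = 4050 kJ
ΔH = Σ(broken) − Σ(formed) = 3747 − 4050 = −303 kJ

ΔH ≈ −303 kJ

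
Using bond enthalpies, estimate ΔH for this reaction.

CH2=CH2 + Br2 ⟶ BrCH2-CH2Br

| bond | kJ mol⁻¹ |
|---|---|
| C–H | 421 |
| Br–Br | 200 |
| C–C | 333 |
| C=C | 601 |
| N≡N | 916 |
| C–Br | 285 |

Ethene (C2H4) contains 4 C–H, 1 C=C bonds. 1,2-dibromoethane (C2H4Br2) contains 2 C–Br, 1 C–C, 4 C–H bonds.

Bonds broken (reactants):
  Br–Br: 1 × 200 = 200
  C–H: 4 × 421 = 1684
  C=C: 1 × 601 = 601
  Σ(broken) = 2485 kJ
Bonds formed (products):
  C–Br: 2 × 285 = 570
  C–C: 1 × 333 = 333
  C–H: 4 × 421 = 1684
  Σ(formed) = 2587 kJ
ΔH = Σ(broken) − Σ(formed) = 2485 − 2587 = −102 kJ

ΔH ≈ −102 kJ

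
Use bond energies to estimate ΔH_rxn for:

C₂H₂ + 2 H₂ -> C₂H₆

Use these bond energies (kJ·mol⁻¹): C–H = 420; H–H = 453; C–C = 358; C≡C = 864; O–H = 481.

Bonds broken (reactants):
  C≡C: 1 × 864 = 864
  C–H: 2 × 420 = 840
  H–H: 2 × 453 = 906
  Σ(broken) = 2610 kJ
Bonds formed (products):
  C–C: 1 × 358 = 358
  C–H: 6 × 420 = 2520
  Σ(formed) = 2878 kJ
ΔH = Σ(broken) − Σ(formed) = 2610 − 2878 = −268 kJ

ΔH ≈ −268 kJ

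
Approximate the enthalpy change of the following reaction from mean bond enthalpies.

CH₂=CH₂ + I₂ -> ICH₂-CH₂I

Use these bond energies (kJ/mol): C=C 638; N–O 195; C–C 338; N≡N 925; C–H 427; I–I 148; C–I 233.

Bonds broken (reactants):
  C–H: 4 × 427 = 1708
  C=C: 1 × 638 = 638
  I–I: 1 × 148 = 148
  Σ(broken) = 2494 kJ
Bonds formed (products):
  C–C: 1 × 338 = 338
  C–H: 4 × 427 = 1708
  C–I: 2 × 233 = 466
  Σ(formed) = 2512 kJ
ΔH = Σ(broken) − Σ(formed) = 2494 − 2512 = −18 kJ

ΔH ≈ −18 kJ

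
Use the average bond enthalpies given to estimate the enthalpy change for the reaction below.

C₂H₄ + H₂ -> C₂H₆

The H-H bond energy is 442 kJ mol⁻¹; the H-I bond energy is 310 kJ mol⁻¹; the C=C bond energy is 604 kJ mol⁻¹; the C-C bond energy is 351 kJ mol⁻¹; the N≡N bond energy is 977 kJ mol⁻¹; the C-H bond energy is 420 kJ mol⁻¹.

Bonds broken (reactants):
  C-H: 4 × 420 = 1680
  C=C: 1 × 604 = 604
  H-H: 1 × 442 = 442
  Σ(broken) = 2726 kJ
Bonds formed (products):
  C-C: 1 × 351 = 351
  C-H: 6 × 420 = 2520
  Σ(formed) = 2871 kJ
ΔH = Σ(broken) − Σ(formed) = 2726 − 2871 = −145 kJ

ΔH ≈ −145 kJ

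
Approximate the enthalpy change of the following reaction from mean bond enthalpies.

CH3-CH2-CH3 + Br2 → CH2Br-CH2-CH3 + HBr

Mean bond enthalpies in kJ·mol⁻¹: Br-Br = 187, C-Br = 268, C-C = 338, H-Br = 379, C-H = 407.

Bonds broken (reactants):
  Br-Br: 1 × 187 = 187
  C-C: 2 × 338 = 676
  C-H: 8 × 407 = 3256
  Σ(broken) = 4119 kJ
Bonds formed (products):
  C-Br: 1 × 268 = 268
  C-C: 2 × 338 = 676
  C-H: 7 × 407 = 2849
  H-Br: 1 × 379 = 379
  Σ(formed) = 4172 kJ
ΔH = Σ(broken) − Σ(formed) = 4119 − 4172 = −53 kJ

ΔH ≈ −53 kJ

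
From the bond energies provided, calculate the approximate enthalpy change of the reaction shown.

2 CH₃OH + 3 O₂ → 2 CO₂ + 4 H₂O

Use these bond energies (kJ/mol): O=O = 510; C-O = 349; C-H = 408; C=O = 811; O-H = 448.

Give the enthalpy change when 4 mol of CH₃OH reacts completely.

ΔH = −2512 kJ

Bonds broken (reactants):
  C-H: 6 × 408 = 2448
  C-O: 2 × 349 = 698
  O-H: 2 × 448 = 896
  O=O: 3 × 510 = 1530
  Σ(broken) = 5572 kJ
Bonds formed (products):
  C=O: 4 × 811 = 3244
  O-H: 8 × 448 = 3584
  Σ(formed) = 6828 kJ
ΔH = Σ(broken) − Σ(formed) = 5572 − 6828 = −1256 kJ
For 2× the reaction as written: 2 × (−1256) = −2512 kJ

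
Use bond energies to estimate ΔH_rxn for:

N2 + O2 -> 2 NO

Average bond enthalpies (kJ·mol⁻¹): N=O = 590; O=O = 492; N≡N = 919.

ΔH ≈ +231 kJ

Bonds broken (reactants):
  N≡N: 1 × 919 = 919
  O=O: 1 × 492 = 492
  Σ(broken) = 1411 kJ
Bonds formed (products):
  N=O: 2 × 590 = 1180
  Σ(formed) = 1180 kJ
ΔH = Σ(broken) − Σ(formed) = 1411 − 1180 = +231 kJ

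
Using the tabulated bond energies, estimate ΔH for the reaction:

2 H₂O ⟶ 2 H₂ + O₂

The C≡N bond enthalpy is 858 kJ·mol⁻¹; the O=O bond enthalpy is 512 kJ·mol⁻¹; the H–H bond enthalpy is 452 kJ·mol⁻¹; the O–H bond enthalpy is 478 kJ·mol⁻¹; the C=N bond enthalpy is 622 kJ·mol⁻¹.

ΔH ≈ +496 kJ

Bonds broken (reactants):
  O–H: 4 × 478 = 1912
  Σ(broken) = 1912 kJ
Bonds formed (products):
  H–H: 2 × 452 = 904
  O=O: 1 × 512 = 512
  Σ(formed) = 1416 kJ
ΔH = Σ(broken) − Σ(formed) = 1912 − 1416 = +496 kJ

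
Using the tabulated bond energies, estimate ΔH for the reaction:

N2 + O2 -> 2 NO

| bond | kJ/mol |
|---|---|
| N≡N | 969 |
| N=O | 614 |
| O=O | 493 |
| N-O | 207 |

ΔH ≈ +234 kJ

Bonds broken (reactants):
  N≡N: 1 × 969 = 969
  O=O: 1 × 493 = 493
  Σ(broken) = 1462 kJ
Bonds formed (products):
  N=O: 2 × 614 = 1228
  Σ(formed) = 1228 kJ
ΔH = Σ(broken) − Σ(formed) = 1462 − 1228 = +234 kJ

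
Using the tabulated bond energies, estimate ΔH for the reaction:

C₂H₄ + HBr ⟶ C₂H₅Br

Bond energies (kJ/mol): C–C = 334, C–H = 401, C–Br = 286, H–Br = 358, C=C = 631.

ΔH ≈ −32 kJ

Bonds broken (reactants):
  C–H: 4 × 401 = 1604
  C=C: 1 × 631 = 631
  H–Br: 1 × 358 = 358
  Σ(broken) = 2593 kJ
Bonds formed (products):
  C–Br: 1 × 286 = 286
  C–C: 1 × 334 = 334
  C–H: 5 × 401 = 2005
  Σ(formed) = 2625 kJ
ΔH = Σ(broken) − Σ(formed) = 2593 − 2625 = −32 kJ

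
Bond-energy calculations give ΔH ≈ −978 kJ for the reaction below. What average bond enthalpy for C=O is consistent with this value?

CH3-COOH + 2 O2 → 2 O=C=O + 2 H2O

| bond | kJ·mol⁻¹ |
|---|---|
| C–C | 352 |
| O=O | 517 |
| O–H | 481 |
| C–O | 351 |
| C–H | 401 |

Let D be the C=O bond energy.
Σ(broken) = 1×352 + 3×401 + 1×351 + 1×D + 1×481 + 2×517 = 3421 + D
Σ(formed) = 4×D + 4×481 = 1924 + 4D
ΔH = Σ(broken) − Σ(formed) = (3421 + D) − (1924 + 4D) = +1497 − 3D
Setting this equal to −978 kJ gives 3D = 2475, so D = 825 kJ/mol.

D(C=O) ≈ 825 kJ/mol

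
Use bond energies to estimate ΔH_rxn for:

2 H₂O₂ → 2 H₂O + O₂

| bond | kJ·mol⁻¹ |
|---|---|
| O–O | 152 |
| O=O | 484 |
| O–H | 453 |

ΔH ≈ −180 kJ

Bonds broken (reactants):
  O–H: 4 × 453 = 1812
  O–O: 2 × 152 = 304
  Σ(broken) = 2116 kJ
Bonds formed (products):
  O–H: 4 × 453 = 1812
  O=O: 1 × 484 = 484
  Σ(formed) = 2296 kJ
ΔH = Σ(broken) − Σ(formed) = 2116 − 2296 = −180 kJ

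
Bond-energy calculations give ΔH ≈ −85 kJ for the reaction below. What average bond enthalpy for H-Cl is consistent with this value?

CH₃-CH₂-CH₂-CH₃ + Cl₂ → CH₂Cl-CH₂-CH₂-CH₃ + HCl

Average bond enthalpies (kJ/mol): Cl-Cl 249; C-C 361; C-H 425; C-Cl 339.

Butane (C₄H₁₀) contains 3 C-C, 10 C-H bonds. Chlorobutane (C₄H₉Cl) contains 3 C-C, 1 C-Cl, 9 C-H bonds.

D(H-Cl) ≈ 420 kJ/mol

Let D be the H-Cl bond energy.
Σ(broken) = 3×361 + 10×425 + 1×249 = 5582
Σ(formed) = 3×361 + 1×339 + 9×425 + 1×D = 5247 + D
ΔH = Σ(broken) − Σ(formed) = (5582) − (5247 + D) = +335 − D
Setting this equal to −85 kJ gives D = 420 kJ/mol.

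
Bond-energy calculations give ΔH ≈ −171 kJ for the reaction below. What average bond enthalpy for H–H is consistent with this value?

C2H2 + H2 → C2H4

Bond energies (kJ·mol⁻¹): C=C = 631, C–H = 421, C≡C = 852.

Let D be the H–H bond energy.
Σ(broken) = 1×852 + 2×421 + 1×D = 1694 + D
Σ(formed) = 4×421 + 1×631 = 2315
ΔH = Σ(broken) − Σ(formed) = (1694 + D) − (2315) = −621 + D
Setting this equal to −171 kJ gives D = 450 kJ/mol.

D(H–H) ≈ 450 kJ/mol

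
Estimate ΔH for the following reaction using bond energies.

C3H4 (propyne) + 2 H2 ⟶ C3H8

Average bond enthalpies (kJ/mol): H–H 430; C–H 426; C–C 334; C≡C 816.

Bonds broken (reactants):
  C≡C: 1 × 816 = 816
  C–C: 1 × 334 = 334
  C–H: 4 × 426 = 1704
  H–H: 2 × 430 = 860
  Σ(broken) = 3714 kJ
Bonds formed (products):
  C–C: 2 × 334 = 668
  C–H: 8 × 426 = 3408
  Σ(formed) = 4076 kJ
ΔH = Σ(broken) − Σ(formed) = 3714 − 4076 = −362 kJ

ΔH ≈ −362 kJ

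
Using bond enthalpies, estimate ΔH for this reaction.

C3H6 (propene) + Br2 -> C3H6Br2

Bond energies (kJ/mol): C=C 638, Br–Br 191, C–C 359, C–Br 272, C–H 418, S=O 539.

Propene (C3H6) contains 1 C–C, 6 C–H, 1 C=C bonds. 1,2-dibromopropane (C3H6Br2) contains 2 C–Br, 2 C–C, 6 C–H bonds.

ΔH ≈ −74 kJ

Bonds broken (reactants):
  Br–Br: 1 × 191 = 191
  C–C: 1 × 359 = 359
  C–H: 6 × 418 = 2508
  C=C: 1 × 638 = 638
  Σ(broken) = 3696 kJ
Bonds formed (products):
  C–Br: 2 × 272 = 544
  C–C: 2 × 359 = 718
  C–H: 6 × 418 = 2508
  Σ(formed) = 3770 kJ
ΔH = Σ(broken) − Σ(formed) = 3696 − 3770 = −74 kJ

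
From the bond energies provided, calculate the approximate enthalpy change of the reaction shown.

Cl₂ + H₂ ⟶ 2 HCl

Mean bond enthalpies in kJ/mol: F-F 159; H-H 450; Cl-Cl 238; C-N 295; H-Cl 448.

ΔH ≈ −208 kJ

Bonds broken (reactants):
  Cl-Cl: 1 × 238 = 238
  H-H: 1 × 450 = 450
  Σ(broken) = 688 kJ
Bonds formed (products):
  H-Cl: 2 × 448 = 896
  Σ(formed) = 896 kJ
ΔH = Σ(broken) − Σ(formed) = 688 − 896 = −208 kJ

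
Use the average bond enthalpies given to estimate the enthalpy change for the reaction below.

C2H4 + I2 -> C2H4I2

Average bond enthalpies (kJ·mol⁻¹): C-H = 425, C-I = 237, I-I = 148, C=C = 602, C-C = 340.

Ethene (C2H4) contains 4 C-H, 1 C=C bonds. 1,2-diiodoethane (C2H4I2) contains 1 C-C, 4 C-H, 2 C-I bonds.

Bonds broken (reactants):
  C-H: 4 × 425 = 1700
  C=C: 1 × 602 = 602
  I-I: 1 × 148 = 148
  Σ(broken) = 2450 kJ
Bonds formed (products):
  C-C: 1 × 340 = 340
  C-H: 4 × 425 = 1700
  C-I: 2 × 237 = 474
  Σ(formed) = 2514 kJ
ΔH = Σ(broken) − Σ(formed) = 2450 − 2514 = −64 kJ

ΔH ≈ −64 kJ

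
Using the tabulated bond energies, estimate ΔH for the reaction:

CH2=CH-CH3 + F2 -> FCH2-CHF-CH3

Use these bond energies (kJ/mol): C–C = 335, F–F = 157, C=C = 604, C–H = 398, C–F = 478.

Bonds broken (reactants):
  C–C: 1 × 335 = 335
  C–H: 6 × 398 = 2388
  C=C: 1 × 604 = 604
  F–F: 1 × 157 = 157
  Σ(broken) = 3484 kJ
Bonds formed (products):
  C–C: 2 × 335 = 670
  C–F: 2 × 478 = 956
  C–H: 6 × 398 = 2388
  Σ(formed) = 4014 kJ
ΔH = Σ(broken) − Σ(formed) = 3484 − 4014 = −530 kJ

ΔH ≈ −530 kJ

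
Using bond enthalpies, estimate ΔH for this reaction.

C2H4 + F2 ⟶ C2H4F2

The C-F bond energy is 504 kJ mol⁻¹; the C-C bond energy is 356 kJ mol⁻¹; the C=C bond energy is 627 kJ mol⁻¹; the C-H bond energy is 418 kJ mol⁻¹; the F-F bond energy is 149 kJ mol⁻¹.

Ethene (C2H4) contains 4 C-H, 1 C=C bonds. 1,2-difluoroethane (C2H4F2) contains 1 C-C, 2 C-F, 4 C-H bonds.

ΔH ≈ −588 kJ

Bonds broken (reactants):
  C-H: 4 × 418 = 1672
  C=C: 1 × 627 = 627
  F-F: 1 × 149 = 149
  Σ(broken) = 2448 kJ
Bonds formed (products):
  C-C: 1 × 356 = 356
  C-F: 2 × 504 = 1008
  C-H: 4 × 418 = 1672
  Σ(formed) = 3036 kJ
ΔH = Σ(broken) − Σ(formed) = 2448 − 3036 = −588 kJ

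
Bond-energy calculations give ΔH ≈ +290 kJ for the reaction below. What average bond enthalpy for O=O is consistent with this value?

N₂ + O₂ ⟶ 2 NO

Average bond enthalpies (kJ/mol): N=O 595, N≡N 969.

Let D be the O=O bond energy.
Σ(broken) = 1×969 + 1×D = 969 + D
Σ(formed) = 2×595 = 1190
ΔH = Σ(broken) − Σ(formed) = (969 + D) − (1190) = −221 + D
Setting this equal to +290 kJ gives D = 511 kJ/mol.

D(O=O) ≈ 511 kJ/mol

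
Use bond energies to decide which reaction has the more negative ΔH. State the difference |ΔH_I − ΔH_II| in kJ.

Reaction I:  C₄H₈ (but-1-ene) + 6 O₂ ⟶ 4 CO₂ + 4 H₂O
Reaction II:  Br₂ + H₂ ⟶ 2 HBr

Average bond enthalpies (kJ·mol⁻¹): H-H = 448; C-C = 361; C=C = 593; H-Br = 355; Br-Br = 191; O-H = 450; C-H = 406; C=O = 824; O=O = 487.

Reaction I, by 2636 kJ

Reaction I:
  Bonds broken (reactants):
    C-C: 2 × 361 = 722
    C-H: 8 × 406 = 3248
    C=C: 1 × 593 = 593
    O=O: 6 × 487 = 2922
    Σ(broken) = 7485 kJ
  Bonds formed (products):
    C=O: 8 × 824 = 6592
    O-H: 8 × 450 = 3600
    Σ(formed) = 10192 kJ
  ΔH_I = 7485 − 10192 = −2707 kJ
Reaction II:
  Bonds broken (reactants):
    Br-Br: 1 × 191 = 191
    H-H: 1 × 448 = 448
    Σ(broken) = 639 kJ
  Bonds formed (products):
    H-Br: 2 × 355 = 710
    Σ(formed) = 710 kJ
  ΔH_II = 639 − 710 = −71 kJ
ΔH_I − ΔH_II = −2636 kJ, so reaction I has the more negative ΔH; |ΔH_I − ΔH_II| = 2636 kJ.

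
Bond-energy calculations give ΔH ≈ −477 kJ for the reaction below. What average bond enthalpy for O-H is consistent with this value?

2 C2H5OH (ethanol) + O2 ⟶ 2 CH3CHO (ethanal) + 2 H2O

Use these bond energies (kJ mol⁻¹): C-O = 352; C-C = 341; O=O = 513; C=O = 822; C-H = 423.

Let D be the O-H bond energy.
Σ(broken) = 2×341 + 10×423 + 2×352 + 2×D + 1×513 = 6129 + 2D
Σ(formed) = 2×341 + 8×423 + 2×822 + 4×D = 5710 + 4D
ΔH = Σ(broken) − Σ(formed) = (6129 + 2D) − (5710 + 4D) = +419 − 2D
Setting this equal to −477 kJ gives 2D = 896, so D = 448 kJ/mol.

D(O-H) ≈ 448 kJ/mol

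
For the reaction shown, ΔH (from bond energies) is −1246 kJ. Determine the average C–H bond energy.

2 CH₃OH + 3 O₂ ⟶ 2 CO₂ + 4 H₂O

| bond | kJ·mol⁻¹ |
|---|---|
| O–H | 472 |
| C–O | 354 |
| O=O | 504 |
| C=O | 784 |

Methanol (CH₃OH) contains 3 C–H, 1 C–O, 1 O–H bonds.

Let D be the C–H bond energy.
Σ(broken) = 6×D + 2×354 + 2×472 + 3×504 = 3164 + 6D
Σ(formed) = 4×784 + 8×472 = 6912
ΔH = Σ(broken) − Σ(formed) = (3164 + 6D) − (6912) = −3748 + 6D
Setting this equal to −1246 kJ gives 6D = 2502, so D = 417 kJ/mol.

D(C–H) ≈ 417 kJ/mol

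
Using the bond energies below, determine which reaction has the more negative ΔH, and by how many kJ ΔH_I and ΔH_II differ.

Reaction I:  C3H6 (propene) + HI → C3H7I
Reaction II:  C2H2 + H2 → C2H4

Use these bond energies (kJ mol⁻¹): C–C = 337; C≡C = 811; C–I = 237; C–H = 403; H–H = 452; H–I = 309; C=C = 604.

Reaction I:
  Bonds broken (reactants):
    C–C: 1 × 337 = 337
    C–H: 6 × 403 = 2418
    C=C: 1 × 604 = 604
    H–I: 1 × 309 = 309
    Σ(broken) = 3668 kJ
  Bonds formed (products):
    C–C: 2 × 337 = 674
    C–H: 7 × 403 = 2821
    C–I: 1 × 237 = 237
    Σ(formed) = 3732 kJ
  ΔH_I = 3668 − 3732 = −64 kJ
Reaction II:
  Bonds broken (reactants):
    C≡C: 1 × 811 = 811
    C–H: 2 × 403 = 806
    H–H: 1 × 452 = 452
    Σ(broken) = 2069 kJ
  Bonds formed (products):
    C–H: 4 × 403 = 1612
    C=C: 1 × 604 = 604
    Σ(formed) = 2216 kJ
  ΔH_II = 2069 − 2216 = −147 kJ
ΔH_I − ΔH_II = +83 kJ, so reaction II has the more negative ΔH; |ΔH_I − ΔH_II| = 83 kJ.

Reaction II, by 83 kJ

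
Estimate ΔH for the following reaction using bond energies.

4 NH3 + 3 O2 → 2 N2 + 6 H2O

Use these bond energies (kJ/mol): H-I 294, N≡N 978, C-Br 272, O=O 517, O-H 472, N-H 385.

ΔH ≈ −1449 kJ

Bonds broken (reactants):
  N-H: 12 × 385 = 4620
  O=O: 3 × 517 = 1551
  Σ(broken) = 6171 kJ
Bonds formed (products):
  N≡N: 2 × 978 = 1956
  O-H: 12 × 472 = 5664
  Σ(formed) = 7620 kJ
ΔH = Σ(broken) − Σ(formed) = 6171 − 7620 = −1449 kJ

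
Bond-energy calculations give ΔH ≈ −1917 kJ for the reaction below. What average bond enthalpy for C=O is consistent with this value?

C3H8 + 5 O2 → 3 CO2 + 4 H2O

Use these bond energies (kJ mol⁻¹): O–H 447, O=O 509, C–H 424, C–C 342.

Let D be the C=O bond energy.
Σ(broken) = 2×342 + 8×424 + 5×509 = 6621
Σ(formed) = 6×D + 8×447 = 3576 + 6D
ΔH = Σ(broken) − Σ(formed) = (6621) − (3576 + 6D) = +3045 − 6D
Setting this equal to −1917 kJ gives 6D = 4962, so D = 827 kJ/mol.

D(C=O) ≈ 827 kJ/mol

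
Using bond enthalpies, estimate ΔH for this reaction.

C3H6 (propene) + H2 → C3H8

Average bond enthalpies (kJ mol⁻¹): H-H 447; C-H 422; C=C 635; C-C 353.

ΔH ≈ −115 kJ

Bonds broken (reactants):
  C-C: 1 × 353 = 353
  C-H: 6 × 422 = 2532
  C=C: 1 × 635 = 635
  H-H: 1 × 447 = 447
  Σ(broken) = 3967 kJ
Bonds formed (products):
  C-C: 2 × 353 = 706
  C-H: 8 × 422 = 3376
  Σ(formed) = 4082 kJ
ΔH = Σ(broken) − Σ(formed) = 3967 − 4082 = −115 kJ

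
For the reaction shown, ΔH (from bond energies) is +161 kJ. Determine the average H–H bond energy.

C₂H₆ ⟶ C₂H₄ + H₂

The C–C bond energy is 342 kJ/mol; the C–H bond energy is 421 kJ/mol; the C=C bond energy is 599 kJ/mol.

Let D be the H–H bond energy.
Σ(broken) = 1×342 + 6×421 = 2868
Σ(formed) = 4×421 + 1×599 + 1×D = 2283 + D
ΔH = Σ(broken) − Σ(formed) = (2868) − (2283 + D) = +585 − D
Setting this equal to +161 kJ gives D = 424 kJ/mol.

D(H–H) ≈ 424 kJ/mol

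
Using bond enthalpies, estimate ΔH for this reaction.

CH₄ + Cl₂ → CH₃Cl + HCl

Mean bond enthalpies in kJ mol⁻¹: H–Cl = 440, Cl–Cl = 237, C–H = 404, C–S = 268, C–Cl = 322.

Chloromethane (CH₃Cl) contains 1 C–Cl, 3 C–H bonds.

ΔH ≈ −121 kJ

Bonds broken (reactants):
  C–H: 4 × 404 = 1616
  Cl–Cl: 1 × 237 = 237
  Σ(broken) = 1853 kJ
Bonds formed (products):
  C–Cl: 1 × 322 = 322
  C–H: 3 × 404 = 1212
  H–Cl: 1 × 440 = 440
  Σ(formed) = 1974 kJ
ΔH = Σ(broken) − Σ(formed) = 1853 − 1974 = −121 kJ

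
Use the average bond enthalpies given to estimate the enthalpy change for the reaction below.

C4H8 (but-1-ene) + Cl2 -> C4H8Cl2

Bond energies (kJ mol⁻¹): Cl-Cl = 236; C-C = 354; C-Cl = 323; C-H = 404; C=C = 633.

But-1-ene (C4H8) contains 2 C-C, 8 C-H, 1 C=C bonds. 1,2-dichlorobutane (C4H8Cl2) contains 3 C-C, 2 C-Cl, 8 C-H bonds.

Bonds broken (reactants):
  C-C: 2 × 354 = 708
  C-H: 8 × 404 = 3232
  C=C: 1 × 633 = 633
  Cl-Cl: 1 × 236 = 236
  Σ(broken) = 4809 kJ
Bonds formed (products):
  C-C: 3 × 354 = 1062
  C-Cl: 2 × 323 = 646
  C-H: 8 × 404 = 3232
  Σ(formed) = 4940 kJ
ΔH = Σ(broken) − Σ(formed) = 4809 − 4940 = −131 kJ

ΔH ≈ −131 kJ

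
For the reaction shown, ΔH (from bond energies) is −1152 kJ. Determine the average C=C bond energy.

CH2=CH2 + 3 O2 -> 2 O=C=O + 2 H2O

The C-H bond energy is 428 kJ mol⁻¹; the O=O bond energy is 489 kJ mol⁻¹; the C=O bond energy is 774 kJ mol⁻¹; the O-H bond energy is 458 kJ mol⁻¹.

D(C=C) ≈ 597 kJ/mol

Let D be the C=C bond energy.
Σ(broken) = 4×428 + 1×D + 3×489 = 3179 + D
Σ(formed) = 4×774 + 4×458 = 4928
ΔH = Σ(broken) − Σ(formed) = (3179 + D) − (4928) = −1749 + D
Setting this equal to −1152 kJ gives D = 597 kJ/mol.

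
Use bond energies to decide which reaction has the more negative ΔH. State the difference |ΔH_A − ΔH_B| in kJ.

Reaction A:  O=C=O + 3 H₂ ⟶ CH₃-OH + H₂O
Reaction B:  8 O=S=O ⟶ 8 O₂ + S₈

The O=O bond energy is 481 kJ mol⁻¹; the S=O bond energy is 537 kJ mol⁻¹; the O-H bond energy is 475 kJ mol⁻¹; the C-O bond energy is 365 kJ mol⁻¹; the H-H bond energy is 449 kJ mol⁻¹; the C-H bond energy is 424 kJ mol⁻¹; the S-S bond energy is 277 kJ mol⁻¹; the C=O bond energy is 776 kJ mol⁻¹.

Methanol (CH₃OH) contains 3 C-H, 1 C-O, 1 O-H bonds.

Reaction A, by 2691 kJ

Reaction A:
  Bonds broken (reactants):
    C=O: 2 × 776 = 1552
    H-H: 3 × 449 = 1347
    Σ(broken) = 2899 kJ
  Bonds formed (products):
    C-H: 3 × 424 = 1272
    C-O: 1 × 365 = 365
    O-H: 3 × 475 = 1425
    Σ(formed) = 3062 kJ
  ΔH_A = 2899 − 3062 = −163 kJ
Reaction B:
  Bonds broken (reactants):
    S=O: 16 × 537 = 8592
    Σ(broken) = 8592 kJ
  Bonds formed (products):
    O=O: 8 × 481 = 3848
    S-S: 8 × 277 = 2216
    Σ(formed) = 6064 kJ
  ΔH_B = 8592 − 6064 = +2528 kJ
ΔH_A − ΔH_B = −2691 kJ, so reaction A has the more negative ΔH; |ΔH_A − ΔH_B| = 2691 kJ.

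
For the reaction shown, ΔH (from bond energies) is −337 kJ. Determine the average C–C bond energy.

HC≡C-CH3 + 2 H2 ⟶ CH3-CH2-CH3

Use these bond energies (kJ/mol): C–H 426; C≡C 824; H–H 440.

D(C–C) ≈ 337 kJ/mol

Let D be the C–C bond energy.
Σ(broken) = 1×824 + 1×D + 4×426 + 2×440 = 3408 + D
Σ(formed) = 2×D + 8×426 = 3408 + 2D
ΔH = Σ(broken) − Σ(formed) = (3408 + D) − (3408 + 2D) = +0 − D
Setting this equal to −337 kJ gives D = 337 kJ/mol.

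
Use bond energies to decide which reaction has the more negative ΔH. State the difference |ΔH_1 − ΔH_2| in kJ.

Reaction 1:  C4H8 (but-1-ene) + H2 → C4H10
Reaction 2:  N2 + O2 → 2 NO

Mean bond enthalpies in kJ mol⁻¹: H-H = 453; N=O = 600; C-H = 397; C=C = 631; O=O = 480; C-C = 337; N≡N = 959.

Reaction 1:
  Bonds broken (reactants):
    C-C: 2 × 337 = 674
    C-H: 8 × 397 = 3176
    C=C: 1 × 631 = 631
    H-H: 1 × 453 = 453
    Σ(broken) = 4934 kJ
  Bonds formed (products):
    C-C: 3 × 337 = 1011
    C-H: 10 × 397 = 3970
    Σ(formed) = 4981 kJ
  ΔH_1 = 4934 − 4981 = −47 kJ
Reaction 2:
  Bonds broken (reactants):
    N≡N: 1 × 959 = 959
    O=O: 1 × 480 = 480
    Σ(broken) = 1439 kJ
  Bonds formed (products):
    N=O: 2 × 600 = 1200
    Σ(formed) = 1200 kJ
  ΔH_2 = 1439 − 1200 = +239 kJ
ΔH_1 − ΔH_2 = −286 kJ, so reaction 1 has the more negative ΔH; |ΔH_1 − ΔH_2| = 286 kJ.

Reaction 1, by 286 kJ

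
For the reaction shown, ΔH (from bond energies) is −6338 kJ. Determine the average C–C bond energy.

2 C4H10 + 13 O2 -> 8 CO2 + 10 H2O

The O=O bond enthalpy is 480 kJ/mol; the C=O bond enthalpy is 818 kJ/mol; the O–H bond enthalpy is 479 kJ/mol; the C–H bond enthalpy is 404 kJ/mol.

Let D be the C–C bond energy.
Σ(broken) = 6×D + 20×404 + 13×480 = 14320 + 6D
Σ(formed) = 16×818 + 20×479 = 22668
ΔH = Σ(broken) − Σ(formed) = (14320 + 6D) − (22668) = −8348 + 6D
Setting this equal to −6338 kJ gives 6D = 2010, so D = 335 kJ/mol.

D(C–C) ≈ 335 kJ/mol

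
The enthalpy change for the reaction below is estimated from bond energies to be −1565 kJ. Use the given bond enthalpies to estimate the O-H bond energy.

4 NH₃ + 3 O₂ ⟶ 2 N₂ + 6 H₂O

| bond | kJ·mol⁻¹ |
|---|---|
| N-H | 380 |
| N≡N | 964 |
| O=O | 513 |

D(O-H) ≈ 478 kJ/mol

Let D be the O-H bond energy.
Σ(broken) = 12×380 + 3×513 = 6099
Σ(formed) = 2×964 + 12×D = 1928 + 12D
ΔH = Σ(broken) − Σ(formed) = (6099) − (1928 + 12D) = +4171 − 12D
Setting this equal to −1565 kJ gives 12D = 5736, so D = 478 kJ/mol.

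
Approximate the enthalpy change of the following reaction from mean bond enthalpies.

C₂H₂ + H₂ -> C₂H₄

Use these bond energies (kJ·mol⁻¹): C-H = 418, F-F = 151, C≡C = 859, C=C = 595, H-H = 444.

Bonds broken (reactants):
  C≡C: 1 × 859 = 859
  C-H: 2 × 418 = 836
  H-H: 1 × 444 = 444
  Σ(broken) = 2139 kJ
Bonds formed (products):
  C-H: 4 × 418 = 1672
  C=C: 1 × 595 = 595
  Σ(formed) = 2267 kJ
ΔH = Σ(broken) − Σ(formed) = 2139 − 2267 = −128 kJ

ΔH ≈ −128 kJ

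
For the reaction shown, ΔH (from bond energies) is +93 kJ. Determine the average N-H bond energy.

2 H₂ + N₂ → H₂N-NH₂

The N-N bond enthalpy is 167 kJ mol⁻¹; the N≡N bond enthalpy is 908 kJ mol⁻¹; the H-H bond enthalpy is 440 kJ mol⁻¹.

Let D be the N-H bond energy.
Σ(broken) = 2×440 + 1×908 = 1788
Σ(formed) = 4×D + 1×167 = 167 + 4D
ΔH = Σ(broken) − Σ(formed) = (1788) − (167 + 4D) = +1621 − 4D
Setting this equal to +93 kJ gives 4D = 1528, so D = 382 kJ/mol.

D(N-H) ≈ 382 kJ/mol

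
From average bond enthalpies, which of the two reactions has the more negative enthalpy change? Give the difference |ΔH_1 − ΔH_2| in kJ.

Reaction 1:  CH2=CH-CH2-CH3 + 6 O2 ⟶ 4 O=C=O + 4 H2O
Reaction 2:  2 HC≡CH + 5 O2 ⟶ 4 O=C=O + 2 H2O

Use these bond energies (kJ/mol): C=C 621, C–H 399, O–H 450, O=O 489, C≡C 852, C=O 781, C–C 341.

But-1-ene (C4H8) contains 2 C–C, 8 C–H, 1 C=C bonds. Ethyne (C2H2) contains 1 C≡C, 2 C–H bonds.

Reaction 1:
  Bonds broken (reactants):
    C–C: 2 × 341 = 682
    C–H: 8 × 399 = 3192
    C=C: 1 × 621 = 621
    O=O: 6 × 489 = 2934
    Σ(broken) = 7429 kJ
  Bonds formed (products):
    C=O: 8 × 781 = 6248
    O–H: 8 × 450 = 3600
    Σ(formed) = 9848 kJ
  ΔH_1 = 7429 − 9848 = −2419 kJ
Reaction 2:
  Bonds broken (reactants):
    C≡C: 2 × 852 = 1704
    C–H: 4 × 399 = 1596
    O=O: 5 × 489 = 2445
    Σ(broken) = 5745 kJ
  Bonds formed (products):
    C=O: 8 × 781 = 6248
    O–H: 4 × 450 = 1800
    Σ(formed) = 8048 kJ
  ΔH_2 = 5745 − 8048 = −2303 kJ
ΔH_1 − ΔH_2 = −116 kJ, so reaction 1 has the more negative ΔH; |ΔH_1 − ΔH_2| = 116 kJ.

Reaction 1, by 116 kJ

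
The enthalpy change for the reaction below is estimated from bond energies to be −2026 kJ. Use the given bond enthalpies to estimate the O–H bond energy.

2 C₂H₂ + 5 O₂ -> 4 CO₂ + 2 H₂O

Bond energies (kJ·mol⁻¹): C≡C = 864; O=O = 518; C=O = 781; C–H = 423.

D(O–H) ≈ 447 kJ/mol

Let D be the O–H bond energy.
Σ(broken) = 2×864 + 4×423 + 5×518 = 6010
Σ(formed) = 8×781 + 4×D = 6248 + 4D
ΔH = Σ(broken) − Σ(formed) = (6010) − (6248 + 4D) = −238 − 4D
Setting this equal to −2026 kJ gives 4D = 1788, so D = 447 kJ/mol.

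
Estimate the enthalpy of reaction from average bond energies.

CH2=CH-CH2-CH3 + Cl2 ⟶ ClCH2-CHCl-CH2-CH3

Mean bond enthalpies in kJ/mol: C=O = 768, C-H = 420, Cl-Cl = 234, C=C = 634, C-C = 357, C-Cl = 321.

Bonds broken (reactants):
  C-C: 2 × 357 = 714
  C-H: 8 × 420 = 3360
  C=C: 1 × 634 = 634
  Cl-Cl: 1 × 234 = 234
  Σ(broken) = 4942 kJ
Bonds formed (products):
  C-C: 3 × 357 = 1071
  C-Cl: 2 × 321 = 642
  C-H: 8 × 420 = 3360
  Σ(formed) = 5073 kJ
ΔH = Σ(broken) − Σ(formed) = 4942 − 5073 = −131 kJ

ΔH ≈ −131 kJ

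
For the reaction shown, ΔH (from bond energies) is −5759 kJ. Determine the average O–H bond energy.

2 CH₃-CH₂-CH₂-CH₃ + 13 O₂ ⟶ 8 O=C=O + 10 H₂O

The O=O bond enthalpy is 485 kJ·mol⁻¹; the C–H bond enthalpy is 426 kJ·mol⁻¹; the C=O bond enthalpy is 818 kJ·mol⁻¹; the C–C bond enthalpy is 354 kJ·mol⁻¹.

Let D be the O–H bond energy.
Σ(broken) = 6×354 + 20×426 + 13×485 = 16949
Σ(formed) = 16×818 + 20×D = 13088 + 20D
ΔH = Σ(broken) − Σ(formed) = (16949) − (13088 + 20D) = +3861 − 20D
Setting this equal to −5759 kJ gives 20D = 9620, so D = 481 kJ/mol.

D(O–H) ≈ 481 kJ/mol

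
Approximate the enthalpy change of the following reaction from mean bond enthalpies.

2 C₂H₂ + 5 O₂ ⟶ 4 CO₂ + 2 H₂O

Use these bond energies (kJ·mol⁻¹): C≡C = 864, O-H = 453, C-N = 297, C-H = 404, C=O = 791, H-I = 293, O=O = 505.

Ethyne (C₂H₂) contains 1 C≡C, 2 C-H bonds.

Bonds broken (reactants):
  C≡C: 2 × 864 = 1728
  C-H: 4 × 404 = 1616
  O=O: 5 × 505 = 2525
  Σ(broken) = 5869 kJ
Bonds formed (products):
  C=O: 8 × 791 = 6328
  O-H: 4 × 453 = 1812
  Σ(formed) = 8140 kJ
ΔH = Σ(broken) − Σ(formed) = 5869 − 8140 = −2271 kJ

ΔH ≈ −2271 kJ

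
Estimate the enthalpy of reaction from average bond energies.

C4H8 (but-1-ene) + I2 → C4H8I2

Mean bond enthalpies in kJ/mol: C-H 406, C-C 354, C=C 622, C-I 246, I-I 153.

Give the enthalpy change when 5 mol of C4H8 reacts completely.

ΔH = −355 kJ

Bonds broken (reactants):
  C-C: 2 × 354 = 708
  C-H: 8 × 406 = 3248
  C=C: 1 × 622 = 622
  I-I: 1 × 153 = 153
  Σ(broken) = 4731 kJ
Bonds formed (products):
  C-C: 3 × 354 = 1062
  C-H: 8 × 406 = 3248
  C-I: 2 × 246 = 492
  Σ(formed) = 4802 kJ
ΔH = Σ(broken) − Σ(formed) = 4731 − 4802 = −71 kJ
For 5× the reaction as written: 5 × (−71) = −355 kJ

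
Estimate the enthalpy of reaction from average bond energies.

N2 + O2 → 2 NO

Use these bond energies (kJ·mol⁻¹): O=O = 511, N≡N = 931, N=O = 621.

Bonds broken (reactants):
  N≡N: 1 × 931 = 931
  O=O: 1 × 511 = 511
  Σ(broken) = 1442 kJ
Bonds formed (products):
  N=O: 2 × 621 = 1242
  Σ(formed) = 1242 kJ
ΔH = Σ(broken) − Σ(formed) = 1442 − 1242 = +200 kJ

ΔH ≈ +200 kJ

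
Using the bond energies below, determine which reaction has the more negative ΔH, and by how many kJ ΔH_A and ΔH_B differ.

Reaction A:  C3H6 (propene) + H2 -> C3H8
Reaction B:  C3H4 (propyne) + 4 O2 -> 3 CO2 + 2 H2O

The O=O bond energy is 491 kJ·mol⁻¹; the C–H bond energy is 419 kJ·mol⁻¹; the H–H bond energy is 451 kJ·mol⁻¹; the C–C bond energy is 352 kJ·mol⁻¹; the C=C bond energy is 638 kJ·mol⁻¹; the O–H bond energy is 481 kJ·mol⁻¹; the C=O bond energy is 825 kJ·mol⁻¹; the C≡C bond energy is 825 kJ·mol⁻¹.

Reaction A:
  Bonds broken (reactants):
    C–C: 1 × 352 = 352
    C–H: 6 × 419 = 2514
    C=C: 1 × 638 = 638
    H–H: 1 × 451 = 451
    Σ(broken) = 3955 kJ
  Bonds formed (products):
    C–C: 2 × 352 = 704
    C–H: 8 × 419 = 3352
    Σ(formed) = 4056 kJ
  ΔH_A = 3955 − 4056 = −101 kJ
Reaction B:
  Bonds broken (reactants):
    C≡C: 1 × 825 = 825
    C–C: 1 × 352 = 352
    C–H: 4 × 419 = 1676
    O=O: 4 × 491 = 1964
    Σ(broken) = 4817 kJ
  Bonds formed (products):
    C=O: 6 × 825 = 4950
    O–H: 4 × 481 = 1924
    Σ(formed) = 6874 kJ
  ΔH_B = 4817 − 6874 = −2057 kJ
ΔH_A − ΔH_B = +1956 kJ, so reaction B has the more negative ΔH; |ΔH_A − ΔH_B| = 1956 kJ.

Reaction B, by 1956 kJ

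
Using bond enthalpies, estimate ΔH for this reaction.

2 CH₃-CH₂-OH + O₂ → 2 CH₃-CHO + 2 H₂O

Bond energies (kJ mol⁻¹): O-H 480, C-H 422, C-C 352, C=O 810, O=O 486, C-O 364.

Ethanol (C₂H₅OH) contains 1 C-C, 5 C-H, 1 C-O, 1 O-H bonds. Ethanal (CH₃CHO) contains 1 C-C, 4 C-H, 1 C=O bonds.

Bonds broken (reactants):
  C-C: 2 × 352 = 704
  C-H: 10 × 422 = 4220
  C-O: 2 × 364 = 728
  O-H: 2 × 480 = 960
  O=O: 1 × 486 = 486
  Σ(broken) = 7098 kJ
Bonds formed (products):
  C-C: 2 × 352 = 704
  C-H: 8 × 422 = 3376
  C=O: 2 × 810 = 1620
  O-H: 4 × 480 = 1920
  Σ(formed) = 7620 kJ
ΔH = Σ(broken) − Σ(formed) = 7098 − 7620 = −522 kJ

ΔH ≈ −522 kJ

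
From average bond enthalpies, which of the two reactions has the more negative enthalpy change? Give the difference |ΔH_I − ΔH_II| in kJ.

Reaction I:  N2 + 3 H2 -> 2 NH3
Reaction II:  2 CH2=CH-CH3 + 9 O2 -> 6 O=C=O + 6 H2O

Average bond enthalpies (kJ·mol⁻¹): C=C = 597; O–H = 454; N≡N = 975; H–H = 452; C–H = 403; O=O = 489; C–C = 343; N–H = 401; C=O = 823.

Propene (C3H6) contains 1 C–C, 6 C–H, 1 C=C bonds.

Reaction II, by 4132 kJ

Reaction I:
  Bonds broken (reactants):
    H–H: 3 × 452 = 1356
    N≡N: 1 × 975 = 975
    Σ(broken) = 2331 kJ
  Bonds formed (products):
    N–H: 6 × 401 = 2406
    Σ(formed) = 2406 kJ
  ΔH_I = 2331 − 2406 = −75 kJ
Reaction II:
  Bonds broken (reactants):
    C–C: 2 × 343 = 686
    C–H: 12 × 403 = 4836
    C=C: 2 × 597 = 1194
    O=O: 9 × 489 = 4401
    Σ(broken) = 11117 kJ
  Bonds formed (products):
    C=O: 12 × 823 = 9876
    O–H: 12 × 454 = 5448
    Σ(formed) = 15324 kJ
  ΔH_II = 11117 − 15324 = −4207 kJ
ΔH_I − ΔH_II = +4132 kJ, so reaction II has the more negative ΔH; |ΔH_I − ΔH_II| = 4132 kJ.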